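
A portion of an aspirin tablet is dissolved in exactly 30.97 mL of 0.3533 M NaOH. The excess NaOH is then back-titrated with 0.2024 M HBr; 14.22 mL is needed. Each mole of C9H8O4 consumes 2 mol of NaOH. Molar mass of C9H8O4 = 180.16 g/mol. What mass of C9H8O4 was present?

0.726 g

Total n(NaOH) added = 0.3533 x 0.03097 = 0.01094 mol.
n(HBr) used = 0.2024 x 0.01422 = 0.002878 mol, which equals the excess n(NaOH).
So n(NaOH) consumed by the sample = 0.01094 - 0.002878 = 0.008064 mol.
n(C9H8O4) = 0.008064 / 2 = 0.004032 mol.
mass = 0.004032 mol x 180.16 g/mol = 0.726 g.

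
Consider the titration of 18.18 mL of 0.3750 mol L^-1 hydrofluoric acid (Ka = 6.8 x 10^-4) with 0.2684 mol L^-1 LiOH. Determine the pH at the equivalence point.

n(HF) = 0.3750 x 0.01818 = 0.006817 mol; V(LiOH) at equivalence = 0.006817/0.2684 = 0.02540 L.
At equivalence all the acid is converted to F-; total volume = 0.01818 + 0.02540 = 0.04358 L, so [F-] = 0.006817/0.04358 = 0.1564 M.
Kb = Kw/Ka = 1.0e-14 / 6.8 x 10^-4 = 1.47e-11.
[OH^-] = sqrt(Kb x [F-]) = sqrt(1.47e-11 x 0.1564) = 1.52e-6 M.
pOH = 5.82, so pH = 14.00 - 5.82 = 8.18.

8.18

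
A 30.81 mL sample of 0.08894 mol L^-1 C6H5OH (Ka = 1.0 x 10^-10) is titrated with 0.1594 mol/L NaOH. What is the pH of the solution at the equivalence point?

11.38

n(C6H5OH) = 0.08894 x 0.03081 = 0.002740 mol; V(NaOH) at equivalence = 0.002740/0.1594 = 0.01719 L.
At equivalence all the acid is converted to C6H5O-; total volume = 0.03081 + 0.01719 = 0.04800 L, so [C6H5O-] = 0.002740/0.04800 = 0.05709 M.
Kb = Kw/Ka = 1.0e-14 / 1.0 x 10^-10 = 0.000100.
[OH^-] = sqrt(Kb x [C6H5O-]) = sqrt(0.000100 x 0.05709) = 0.00239 M.
pOH = 2.62, so pH = 14.00 - 2.62 = 11.38.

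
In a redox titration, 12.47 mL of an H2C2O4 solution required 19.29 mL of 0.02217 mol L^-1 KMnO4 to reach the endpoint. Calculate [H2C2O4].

0.0857 M

n(KMnO4) = 0.02217 x 0.01929 = 0.0004277 mol.
From the balanced equation, 2 mol KMnO4 reacts with 5 mol H2C2O4, so n(H2C2O4) = 0.0004277 x 5/2 = 0.001069 mol.
[H2C2O4] = 0.001069 / 0.01247 L = 0.0857 M.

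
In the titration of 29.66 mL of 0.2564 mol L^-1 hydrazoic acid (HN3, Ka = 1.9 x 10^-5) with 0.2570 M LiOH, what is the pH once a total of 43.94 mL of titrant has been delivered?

n(acid) = 0.2564 x 0.02966 = 0.007605 mol; n(LiOH) added = 0.2570 x 0.04394 = 0.01129 mol.
Base is in excess by 0.01129 - 0.007605 = 0.003688 mol in a total volume of 0.07360 L.
[OH^-] = 0.003688/0.07360 = 0.05011 M, so pOH = 1.30 and pH = 14.00 - 1.30 = 12.70.

12.70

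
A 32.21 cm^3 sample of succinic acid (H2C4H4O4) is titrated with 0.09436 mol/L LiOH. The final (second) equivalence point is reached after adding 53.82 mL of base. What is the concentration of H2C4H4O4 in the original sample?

n(LiOH) = 0.09436 x 0.05382 = 0.005078 mol.
At the final (second) equivalence point, 2 mol OH^- react per mol H2C4H4O4, so n(H2C4H4O4) = 0.005078 / 2 = 0.002539 mol.
[H2C4H4O4] = 0.002539 / 0.03221 L = 0.0788 M.

0.0788 M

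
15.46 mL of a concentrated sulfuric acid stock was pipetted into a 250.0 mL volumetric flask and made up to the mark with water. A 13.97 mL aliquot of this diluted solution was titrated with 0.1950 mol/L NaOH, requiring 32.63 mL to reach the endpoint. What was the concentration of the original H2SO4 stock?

3.68 M

n(NaOH) = 0.1950 x 0.03263 = 0.006363 mol.
n(H2SO4) in the aliquot = 0.006363 x 1/2 = 0.003181 mol.
[diluted H2SO4] = 0.003181 / 0.01397 = 0.2277 M.
Dilution factor = 250.0/15.46 = 16.17, so [stock] = 0.2277 x 16.17 = 3.68 M.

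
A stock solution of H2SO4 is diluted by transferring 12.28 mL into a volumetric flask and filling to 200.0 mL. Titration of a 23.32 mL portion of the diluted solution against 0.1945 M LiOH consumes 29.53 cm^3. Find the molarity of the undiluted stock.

n(LiOH) = 0.1945 x 0.02953 = 0.005744 mol.
n(H2SO4) in the aliquot = 0.005744 x 1/2 = 0.002872 mol.
[diluted H2SO4] = 0.002872 / 0.02332 = 0.1231 M.
Dilution factor = 200.0/12.28 = 16.29, so [stock] = 0.1231 x 16.29 = 2.01 M.

2.01 M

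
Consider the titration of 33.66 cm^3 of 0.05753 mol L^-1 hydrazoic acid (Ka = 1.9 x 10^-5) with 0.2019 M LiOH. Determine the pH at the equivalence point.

8.69

n(HN3) = 0.05753 x 0.03366 = 0.001936 mol; V(LiOH) at equivalence = 0.001936/0.2019 = 0.009591 L.
At equivalence all the acid is converted to N3-; total volume = 0.03366 + 0.009591 = 0.04325 L, so [N3-] = 0.001936/0.04325 = 0.04477 M.
Kb = Kw/Ka = 1.0e-14 / 1.9 x 10^-5 = 5.26e-10.
[OH^-] = sqrt(Kb x [N3-]) = sqrt(5.26e-10 x 0.04477) = 4.85e-6 M.
pOH = 5.31, so pH = 14.00 - 5.31 = 8.69.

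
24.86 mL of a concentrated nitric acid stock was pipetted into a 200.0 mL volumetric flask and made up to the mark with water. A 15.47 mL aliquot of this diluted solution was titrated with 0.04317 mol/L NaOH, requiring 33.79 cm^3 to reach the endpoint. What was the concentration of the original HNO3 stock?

0.759 M

n(NaOH) = 0.04317 x 0.03379 = 0.001459 mol.
n(HNO3) in the aliquot = 0.001459 mol.
[diluted HNO3] = 0.001459 / 0.01547 = 0.09429 M.
Dilution factor = 200.0/24.86 = 8.045, so [stock] = 0.09429 x 8.045 = 0.759 M.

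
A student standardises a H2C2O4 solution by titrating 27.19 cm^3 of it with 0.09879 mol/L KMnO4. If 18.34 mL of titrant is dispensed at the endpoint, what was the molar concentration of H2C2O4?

n(KMnO4) = 0.09879 x 0.01834 = 0.001812 mol.
From the balanced equation, 2 mol KMnO4 reacts with 5 mol H2C2O4, so n(H2C2O4) = 0.001812 x 5/2 = 0.004530 mol.
[H2C2O4] = 0.004530 / 0.02719 L = 0.167 M.

0.167 M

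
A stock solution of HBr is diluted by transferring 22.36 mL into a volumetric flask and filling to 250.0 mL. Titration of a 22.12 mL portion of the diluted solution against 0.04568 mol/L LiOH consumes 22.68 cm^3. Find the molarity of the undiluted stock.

n(LiOH) = 0.04568 x 0.02268 = 0.001036 mol.
n(HBr) in the aliquot = 0.001036 mol.
[diluted HBr] = 0.001036 / 0.02212 = 0.04684 M.
Dilution factor = 250.0/22.36 = 11.18, so [stock] = 0.04684 x 11.18 = 0.524 M.

0.524 M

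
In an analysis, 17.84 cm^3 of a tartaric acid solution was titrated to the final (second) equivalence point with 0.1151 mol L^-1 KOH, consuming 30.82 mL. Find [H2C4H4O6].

n(KOH) = 0.1151 x 0.03082 = 0.003547 mol.
At the final (second) equivalence point, 2 mol OH^- react per mol H2C4H4O6, so n(H2C4H4O6) = 0.003547 / 2 = 0.001774 mol.
[H2C4H4O6] = 0.001774 / 0.01784 L = 0.0994 M.

0.0994 M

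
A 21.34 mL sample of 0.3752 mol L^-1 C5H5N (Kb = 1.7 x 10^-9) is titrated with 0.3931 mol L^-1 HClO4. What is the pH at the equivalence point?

2.97

n(C5H5N) = 0.3752 x 0.02134 = 0.008007 mol; V(HClO4) at equivalence = 0.008007/0.3931 = 0.02037 L.
At equivalence the base is fully converted to C5H5NH+; total volume = 0.04171 L, so [C5H5NH+] = 0.008007/0.04171 = 0.1920 M.
Ka(C5H5NH+) = Kw/Kb = 1.0e-14 / 1.7 x 10^-9 = 5.88e-6.
[H^+] = sqrt(Ka x [C5H5NH+]) = sqrt(5.88e-6 x 0.1920) = 0.00106 M.
pH = -log(0.00106) = 2.97.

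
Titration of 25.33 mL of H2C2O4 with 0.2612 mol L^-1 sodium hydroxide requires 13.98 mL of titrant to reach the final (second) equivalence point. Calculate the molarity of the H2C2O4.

0.0721 M

n(NaOH) = 0.2612 x 0.01398 = 0.003652 mol.
At the final (second) equivalence point, 2 mol OH^- react per mol H2C2O4, so n(H2C2O4) = 0.003652 / 2 = 0.001826 mol.
[H2C2O4] = 0.001826 / 0.02533 L = 0.0721 M.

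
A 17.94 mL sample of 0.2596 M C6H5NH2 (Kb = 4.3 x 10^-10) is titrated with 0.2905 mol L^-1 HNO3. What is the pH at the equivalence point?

2.75

n(C6H5NH2) = 0.2596 x 0.01794 = 0.004657 mol; V(HNO3) at equivalence = 0.004657/0.2905 = 0.01603 L.
At equivalence the base is fully converted to C6H5NH3+; total volume = 0.03397 L, so [C6H5NH3+] = 0.004657/0.03397 = 0.1371 M.
Ka(C6H5NH3+) = Kw/Kb = 1.0e-14 / 4.3 x 10^-10 = 2.33e-5.
[H^+] = sqrt(Ka x [C6H5NH3+]) = sqrt(2.33e-5 x 0.1371) = 0.00179 M.
pH = -log(0.00179) = 2.75.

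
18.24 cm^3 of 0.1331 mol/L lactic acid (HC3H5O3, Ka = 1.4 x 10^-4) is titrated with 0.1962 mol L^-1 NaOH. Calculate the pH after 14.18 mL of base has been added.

12.04

n(acid) = 0.1331 x 0.01824 = 0.002428 mol; n(NaOH) added = 0.1962 x 0.01418 = 0.002782 mol.
Base is in excess by 0.002782 - 0.002428 = 0.0003544 mol in a total volume of 0.03242 L.
[OH^-] = 0.0003544/0.03242 = 0.01093 M, so pOH = 1.96 and pH = 14.00 - 1.96 = 12.04.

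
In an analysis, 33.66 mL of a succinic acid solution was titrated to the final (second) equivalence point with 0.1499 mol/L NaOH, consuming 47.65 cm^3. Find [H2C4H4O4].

n(NaOH) = 0.1499 x 0.04765 = 0.007143 mol.
At the final (second) equivalence point, 2 mol OH^- react per mol H2C4H4O4, so n(H2C4H4O4) = 0.007143 / 2 = 0.003571 mol.
[H2C4H4O4] = 0.003571 / 0.03366 L = 0.106 M.

0.106 M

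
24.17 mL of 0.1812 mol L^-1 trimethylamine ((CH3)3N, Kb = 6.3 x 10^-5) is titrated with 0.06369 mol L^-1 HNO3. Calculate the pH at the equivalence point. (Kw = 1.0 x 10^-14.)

5.56

n((CH3)3N) = 0.1812 x 0.02417 = 0.004380 mol; V(HNO3) at equivalence = 0.004380/0.06369 = 0.06876 L.
At equivalence the base is fully converted to (CH3)3NH+; total volume = 0.09293 L, so [(CH3)3NH+] = 0.004380/0.09293 = 0.04713 M.
Ka((CH3)3NH+) = Kw/Kb = 1.0e-14 / 6.3 x 10^-5 = 1.59e-10.
[H^+] = sqrt(Ka x [(CH3)3NH+]) = sqrt(1.59e-10 x 0.04713) = 2.74e-6 M.
pH = -log(2.74e-6) = 5.56.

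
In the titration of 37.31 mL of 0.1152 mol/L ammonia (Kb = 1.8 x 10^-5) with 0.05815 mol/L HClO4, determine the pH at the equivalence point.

n(NH3) = 0.1152 x 0.03731 = 0.004298 mol; V(HClO4) at equivalence = 0.004298/0.05815 = 0.07391 L.
At equivalence the base is fully converted to NH4+; total volume = 0.1112 L, so [NH4+] = 0.004298/0.1112 = 0.03864 M.
Ka(NH4+) = Kw/Kb = 1.0e-14 / 1.8 x 10^-5 = 5.56e-10.
[H^+] = sqrt(Ka x [NH4+]) = sqrt(5.56e-10 x 0.03864) = 4.63e-6 M.
pH = -log(4.63e-6) = 5.33.

5.33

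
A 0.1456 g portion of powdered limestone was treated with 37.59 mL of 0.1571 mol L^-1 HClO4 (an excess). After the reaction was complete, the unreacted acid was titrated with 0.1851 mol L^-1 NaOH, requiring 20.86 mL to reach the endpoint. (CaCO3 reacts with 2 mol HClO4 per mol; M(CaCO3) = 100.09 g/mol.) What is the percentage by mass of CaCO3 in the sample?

70.3%

Total n(HClO4) added = 0.1571 x 0.03759 = 0.005905 mol.
n(NaOH) used = 0.1851 x 0.02086 = 0.003861 mol, which equals the excess n(HClO4).
So n(HClO4) consumed by the sample = 0.005905 - 0.003861 = 0.002044 mol.
n(CaCO3) = 0.002044 / 2 = 0.001022 mol.
mass CaCO3 = 0.001022 x 100.09 = 0.1023 g, so %CaCO3 = 0.1023/0.1456 x 100 = 70.3%.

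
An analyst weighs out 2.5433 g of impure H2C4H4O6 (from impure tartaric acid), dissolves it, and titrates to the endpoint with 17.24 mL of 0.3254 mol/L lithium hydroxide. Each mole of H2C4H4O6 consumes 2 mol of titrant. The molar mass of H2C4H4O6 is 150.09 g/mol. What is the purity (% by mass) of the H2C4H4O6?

n(LiOH) = 0.3254 x 0.01724 = 0.005610 mol.
n(H2C4H4O6) = 0.005610 / 2 = 0.002805 mol.
mass of H2C4H4O6 = 0.002805 x 150.09 = 0.4210 g.
% purity = 0.4210 / 2.5433 x 100 = 16.6%.

16.6%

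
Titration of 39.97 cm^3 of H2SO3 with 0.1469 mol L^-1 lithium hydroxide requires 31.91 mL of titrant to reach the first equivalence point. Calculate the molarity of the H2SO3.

0.117 M

n(LiOH) = 0.1469 x 0.03191 = 0.004688 mol.
At the first equivalence point, 1 mol OH^- react per mol H2SO3, so n(H2SO3) = 0.004688 / 1 = 0.004688 mol.
[H2SO3] = 0.004688 / 0.03997 L = 0.117 M.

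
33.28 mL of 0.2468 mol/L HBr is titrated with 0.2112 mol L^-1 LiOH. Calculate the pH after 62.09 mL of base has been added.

12.71

n(acid) = 0.2468 x 0.03328 = 0.008214 mol; n(LiOH) added = 0.2112 x 0.06209 = 0.01311 mol.
Base is in excess by 0.01311 - 0.008214 = 0.004900 mol in a total volume of 0.09537 L.
[OH^-] = 0.004900/0.09537 = 0.05138 M, so pOH = 1.29 and pH = 14.00 - 1.29 = 12.71.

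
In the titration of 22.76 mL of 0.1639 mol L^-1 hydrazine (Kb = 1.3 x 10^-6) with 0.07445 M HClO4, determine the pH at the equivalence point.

4.70

n(N2H4) = 0.1639 x 0.02276 = 0.003730 mol; V(HClO4) at equivalence = 0.003730/0.07445 = 0.05011 L.
At equivalence the base is fully converted to N2H5+; total volume = 0.07287 L, so [N2H5+] = 0.003730/0.07287 = 0.05120 M.
Ka(N2H5+) = Kw/Kb = 1.0e-14 / 1.3 x 10^-6 = 7.69e-9.
[H^+] = sqrt(Ka x [N2H5+]) = sqrt(7.69e-9 x 0.05120) = 1.98e-5 M.
pH = -log(1.98e-5) = 4.70.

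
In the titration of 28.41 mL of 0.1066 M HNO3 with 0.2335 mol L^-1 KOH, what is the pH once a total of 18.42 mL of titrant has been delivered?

n(acid) = 0.1066 x 0.02841 = 0.003029 mol; n(KOH) added = 0.2335 x 0.01842 = 0.004301 mol.
Base is in excess by 0.004301 - 0.003029 = 0.001273 mol in a total volume of 0.04683 L.
[OH^-] = 0.001273/0.04683 = 0.02717 M, so pOH = 1.57 and pH = 14.00 - 1.57 = 12.43.

12.43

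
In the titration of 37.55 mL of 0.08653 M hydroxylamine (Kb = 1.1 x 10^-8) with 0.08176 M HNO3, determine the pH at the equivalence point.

n(NH2OH) = 0.08653 x 0.03755 = 0.003249 mol; V(HNO3) at equivalence = 0.003249/0.08176 = 0.03974 L.
At equivalence the base is fully converted to NH3OH+; total volume = 0.07729 L, so [NH3OH+] = 0.003249/0.07729 = 0.04204 M.
Ka(NH3OH+) = Kw/Kb = 1.0e-14 / 1.1 x 10^-8 = 9.09e-7.
[H^+] = sqrt(Ka x [NH3OH+]) = sqrt(9.09e-7 x 0.04204) = 0.000195 M.
pH = -log(0.000195) = 3.71.

3.71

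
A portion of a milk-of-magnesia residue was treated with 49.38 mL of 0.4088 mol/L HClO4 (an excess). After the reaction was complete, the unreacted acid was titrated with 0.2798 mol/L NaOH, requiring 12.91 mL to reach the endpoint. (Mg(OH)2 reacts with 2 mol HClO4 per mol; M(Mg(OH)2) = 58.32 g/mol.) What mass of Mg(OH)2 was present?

0.483 g

Total n(HClO4) added = 0.4088 x 0.04938 = 0.02019 mol.
n(NaOH) used = 0.2798 x 0.01291 = 0.003612 mol, which equals the excess n(HClO4).
So n(HClO4) consumed by the sample = 0.02019 - 0.003612 = 0.01657 mol.
n(Mg(OH)2) = 0.01657 / 2 = 0.008287 mol.
mass = 0.008287 mol x 58.32 g/mol = 0.483 g.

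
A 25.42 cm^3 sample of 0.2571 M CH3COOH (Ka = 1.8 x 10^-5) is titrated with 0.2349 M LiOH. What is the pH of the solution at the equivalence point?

8.92

n(CH3COOH) = 0.2571 x 0.02542 = 0.006535 mol; V(LiOH) at equivalence = 0.006535/0.2349 = 0.02782 L.
At equivalence all the acid is converted to CH3COO-; total volume = 0.02542 + 0.02782 = 0.05324 L, so [CH3COO-] = 0.006535/0.05324 = 0.1227 M.
Kb = Kw/Ka = 1.0e-14 / 1.8 x 10^-5 = 5.56e-10.
[OH^-] = sqrt(Kb x [CH3COO-]) = sqrt(5.56e-10 x 0.1227) = 8.26e-6 M.
pOH = 5.08, so pH = 14.00 - 5.08 = 8.92.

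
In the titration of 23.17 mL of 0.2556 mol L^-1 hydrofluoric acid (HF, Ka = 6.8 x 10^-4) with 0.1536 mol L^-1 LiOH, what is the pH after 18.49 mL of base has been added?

Initial n(HF) = 0.2556 x 0.02317 = 0.005922 mol.
n(LiOH) added = 0.1536 x 0.01849 = 0.002840 mol, converting that many moles of HF to F-.
Remaining n(HF) = 0.003082 mol; n(F-) = 0.002840 mol.
By Henderson-Hasselbalch, pH = pKa + log([A^-]/[HA]) = 3.17 + log(0.002840/0.003082) = 3.17 + (-0.04) = 3.13.

3.13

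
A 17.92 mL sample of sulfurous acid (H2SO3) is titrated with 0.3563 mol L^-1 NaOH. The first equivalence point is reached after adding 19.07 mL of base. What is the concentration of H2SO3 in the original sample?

n(NaOH) = 0.3563 x 0.01907 = 0.006795 mol.
At the first equivalence point, 1 mol OH^- react per mol H2SO3, so n(H2SO3) = 0.006795 / 1 = 0.006795 mol.
[H2SO3] = 0.006795 / 0.01792 L = 0.379 M.

0.379 M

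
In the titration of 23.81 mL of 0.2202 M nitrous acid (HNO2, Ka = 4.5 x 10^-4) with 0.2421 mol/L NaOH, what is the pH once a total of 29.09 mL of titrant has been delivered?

12.53

n(acid) = 0.2202 x 0.02381 = 0.005243 mol; n(NaOH) added = 0.2421 x 0.02909 = 0.007043 mol.
Base is in excess by 0.007043 - 0.005243 = 0.001800 mol in a total volume of 0.05290 L.
[OH^-] = 0.001800/0.05290 = 0.03402 M, so pOH = 1.47 and pH = 14.00 - 1.47 = 12.53.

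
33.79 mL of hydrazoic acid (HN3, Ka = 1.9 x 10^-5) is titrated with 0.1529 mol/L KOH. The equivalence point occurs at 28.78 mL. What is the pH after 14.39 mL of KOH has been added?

4.72

14.39 mL is exactly half the equivalence volume (28.78/2), i.e. the half-equivalence point.
There, n(HA) = n(A^-), so pH = pKa = -log(1.9 x 10^-5) = 4.72.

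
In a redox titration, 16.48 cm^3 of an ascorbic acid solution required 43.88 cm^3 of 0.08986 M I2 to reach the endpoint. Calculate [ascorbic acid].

n(I2) = 0.08986 x 0.04388 = 0.003943 mol.
From the balanced equation, 1 mol I2 reacts with 1 mol ascorbic acid, so n(ascorbic acid) = 0.003943 x 1/1 = 0.003943 mol.
[ascorbic acid] = 0.003943 / 0.01648 L = 0.239 M.

0.239 M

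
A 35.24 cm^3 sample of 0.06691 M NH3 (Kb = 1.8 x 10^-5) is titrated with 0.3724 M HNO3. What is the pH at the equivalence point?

n(NH3) = 0.06691 x 0.03524 = 0.002358 mol; V(HNO3) at equivalence = 0.002358/0.3724 = 0.006332 L.
At equivalence the base is fully converted to NH4+; total volume = 0.04157 L, so [NH4+] = 0.002358/0.04157 = 0.05672 M.
Ka(NH4+) = Kw/Kb = 1.0e-14 / 1.8 x 10^-5 = 5.56e-10.
[H^+] = sqrt(Ka x [NH4+]) = sqrt(5.56e-10 x 0.05672) = 5.61e-6 M.
pH = -log(5.61e-6) = 5.25.

5.25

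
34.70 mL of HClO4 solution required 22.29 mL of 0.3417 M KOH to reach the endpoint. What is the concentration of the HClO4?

0.219 M

n(KOH) delivered = 0.3417 x 0.02229 = 0.007616 mol.
For a 1:1 reaction, n(HClO4) = 0.007616 mol.
[HClO4] = 0.007616 mol / 0.03470 L = 0.219 M.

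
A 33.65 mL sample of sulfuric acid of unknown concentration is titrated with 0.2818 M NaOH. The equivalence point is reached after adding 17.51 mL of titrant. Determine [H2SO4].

0.0733 M

n(NaOH) delivered = 0.2818 x 0.01751 = 0.004934 mol.
The reaction is 1 H2SO4 + 2 NaOH, so n(H2SO4) = 0.004934 x 1/2 = 0.002467 mol.
[H2SO4] = 0.002467 mol / 0.03365 L = 0.0733 M.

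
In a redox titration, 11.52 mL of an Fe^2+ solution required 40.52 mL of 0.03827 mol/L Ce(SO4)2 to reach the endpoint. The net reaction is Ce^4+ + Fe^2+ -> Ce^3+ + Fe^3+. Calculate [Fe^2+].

n(Ce(SO4)2) = 0.03827 x 0.04052 = 0.001551 mol.
From the balanced equation, 1 mol Ce(SO4)2 reacts with 1 mol Fe^2+, so n(Fe^2+) = 0.001551 x 1/1 = 0.001551 mol.
[Fe^2+] = 0.001551 / 0.01152 L = 0.135 M.

0.135 M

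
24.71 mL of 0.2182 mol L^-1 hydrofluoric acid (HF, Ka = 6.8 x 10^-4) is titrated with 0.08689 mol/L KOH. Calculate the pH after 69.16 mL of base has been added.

11.82

n(acid) = 0.2182 x 0.02471 = 0.005392 mol; n(KOH) added = 0.08689 x 0.06916 = 0.006009 mol.
Base is in excess by 0.006009 - 0.005392 = 0.0006176 mol in a total volume of 0.09387 L.
[OH^-] = 0.0006176/0.09387 = 0.006579 M, so pOH = 2.18 and pH = 14.00 - 2.18 = 11.82.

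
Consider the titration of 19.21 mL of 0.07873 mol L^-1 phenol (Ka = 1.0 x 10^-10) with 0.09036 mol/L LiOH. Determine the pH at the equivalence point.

n(C6H5OH) = 0.07873 x 0.01921 = 0.001512 mol; V(LiOH) at equivalence = 0.001512/0.09036 = 0.01674 L.
At equivalence all the acid is converted to C6H5O-; total volume = 0.01921 + 0.01674 = 0.03595 L, so [C6H5O-] = 0.001512/0.03595 = 0.04207 M.
Kb = Kw/Ka = 1.0e-14 / 1.0 x 10^-10 = 0.000100.
[OH^-] = sqrt(Kb x [C6H5O-]) = sqrt(0.000100 x 0.04207) = 0.00205 M.
pOH = 2.69, so pH = 14.00 - 2.69 = 11.31.

11.31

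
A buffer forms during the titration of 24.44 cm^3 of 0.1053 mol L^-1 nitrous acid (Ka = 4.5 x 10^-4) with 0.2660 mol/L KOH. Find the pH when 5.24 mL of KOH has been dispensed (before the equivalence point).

Initial n(HNO2) = 0.1053 x 0.02444 = 0.002574 mol.
n(KOH) added = 0.2660 x 0.005240 = 0.001394 mol, converting that many moles of HNO2 to NO2-.
Remaining n(HNO2) = 0.001180 mol; n(NO2-) = 0.001394 mol.
By Henderson-Hasselbalch, pH = pKa + log([A^-]/[HA]) = 3.35 + log(0.001394/0.001180) = 3.35 + (+0.07) = 3.42.

3.42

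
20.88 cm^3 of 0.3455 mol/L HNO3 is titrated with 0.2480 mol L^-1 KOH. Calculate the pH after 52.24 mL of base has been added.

n(acid) = 0.3455 x 0.02088 = 0.007214 mol; n(KOH) added = 0.2480 x 0.05224 = 0.01296 mol.
Base is in excess by 0.01296 - 0.007214 = 0.005741 mol in a total volume of 0.07312 L.
[OH^-] = 0.005741/0.07312 = 0.07852 M, so pOH = 1.11 and pH = 14.00 - 1.11 = 12.89.

12.89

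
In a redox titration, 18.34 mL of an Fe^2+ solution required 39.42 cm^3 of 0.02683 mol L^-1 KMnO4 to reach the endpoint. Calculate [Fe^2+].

n(KMnO4) = 0.02683 x 0.03942 = 0.001058 mol.
From the balanced equation, 1 mol KMnO4 reacts with 5 mol Fe^2+, so n(Fe^2+) = 0.001058 x 5/1 = 0.005288 mol.
[Fe^2+] = 0.005288 / 0.01834 L = 0.288 M.

0.288 M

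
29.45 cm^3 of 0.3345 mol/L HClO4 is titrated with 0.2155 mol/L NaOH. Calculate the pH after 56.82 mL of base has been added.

n(acid) = 0.3345 x 0.02945 = 0.009851 mol; n(NaOH) added = 0.2155 x 0.05682 = 0.01224 mol.
Base is in excess by 0.01224 - 0.009851 = 0.002394 mol in a total volume of 0.08627 L.
[OH^-] = 0.002394/0.08627 = 0.02775 M, so pOH = 1.56 and pH = 14.00 - 1.56 = 12.44.

12.44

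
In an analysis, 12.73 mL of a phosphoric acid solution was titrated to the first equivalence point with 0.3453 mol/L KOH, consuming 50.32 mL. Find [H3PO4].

n(KOH) = 0.3453 x 0.05032 = 0.01738 mol.
At the first equivalence point, 1 mol OH^- react per mol H3PO4, so n(H3PO4) = 0.01738 / 1 = 0.01738 mol.
[H3PO4] = 0.01738 / 0.01273 L = 1.36 M.

1.36 M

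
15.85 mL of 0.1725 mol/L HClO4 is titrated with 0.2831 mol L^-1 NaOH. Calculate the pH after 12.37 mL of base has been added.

12.43

n(acid) = 0.1725 x 0.01585 = 0.002734 mol; n(NaOH) added = 0.2831 x 0.01237 = 0.003502 mol.
Base is in excess by 0.003502 - 0.002734 = 0.0007678 mol in a total volume of 0.02822 L.
[OH^-] = 0.0007678/0.02822 = 0.02721 M, so pOH = 1.57 and pH = 14.00 - 1.57 = 12.43.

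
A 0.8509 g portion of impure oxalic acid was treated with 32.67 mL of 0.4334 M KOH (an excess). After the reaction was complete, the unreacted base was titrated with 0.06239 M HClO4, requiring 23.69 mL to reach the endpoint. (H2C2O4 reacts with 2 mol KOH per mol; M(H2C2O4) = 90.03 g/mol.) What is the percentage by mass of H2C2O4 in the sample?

Total n(KOH) added = 0.4334 x 0.03267 = 0.01416 mol.
n(HClO4) used = 0.06239 x 0.02369 = 0.001478 mol, which equals the excess n(KOH).
So n(KOH) consumed by the sample = 0.01416 - 0.001478 = 0.01268 mol.
n(H2C2O4) = 0.01268 / 2 = 0.006341 mol.
mass H2C2O4 = 0.006341 x 90.03 = 0.5708 g, so %H2C2O4 = 0.5708/0.8509 x 100 = 67.1%.

67.1%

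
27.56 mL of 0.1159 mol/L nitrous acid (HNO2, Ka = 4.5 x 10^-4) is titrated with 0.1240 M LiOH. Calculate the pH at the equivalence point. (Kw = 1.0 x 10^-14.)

n(HNO2) = 0.1159 x 0.02756 = 0.003194 mol; V(LiOH) at equivalence = 0.003194/0.1240 = 0.02576 L.
At equivalence all the acid is converted to NO2-; total volume = 0.02756 + 0.02576 = 0.05332 L, so [NO2-] = 0.003194/0.05332 = 0.05991 M.
Kb = Kw/Ka = 1.0e-14 / 4.5 x 10^-4 = 2.22e-11.
[OH^-] = sqrt(Kb x [NO2-]) = sqrt(2.22e-11 x 0.05991) = 1.15e-6 M.
pOH = 5.94, so pH = 14.00 - 5.94 = 8.06.

8.06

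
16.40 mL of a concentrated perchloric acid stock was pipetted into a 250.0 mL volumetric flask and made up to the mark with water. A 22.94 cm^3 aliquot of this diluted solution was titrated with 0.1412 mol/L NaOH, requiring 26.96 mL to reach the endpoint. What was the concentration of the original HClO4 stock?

2.53 M

n(NaOH) = 0.1412 x 0.02696 = 0.003807 mol.
n(HClO4) in the aliquot = 0.003807 mol.
[diluted HClO4] = 0.003807 / 0.02294 = 0.1659 M.
Dilution factor = 250.0/16.40 = 15.24, so [stock] = 0.1659 x 15.24 = 2.53 M.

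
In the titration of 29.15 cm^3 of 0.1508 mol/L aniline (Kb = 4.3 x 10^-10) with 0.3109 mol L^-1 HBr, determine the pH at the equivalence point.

2.81

n(C6H5NH2) = 0.1508 x 0.02915 = 0.004396 mol; V(HBr) at equivalence = 0.004396/0.3109 = 0.01414 L.
At equivalence the base is fully converted to C6H5NH3+; total volume = 0.04329 L, so [C6H5NH3+] = 0.004396/0.04329 = 0.1015 M.
Ka(C6H5NH3+) = Kw/Kb = 1.0e-14 / 4.3 x 10^-10 = 2.33e-5.
[H^+] = sqrt(Ka x [C6H5NH3+]) = sqrt(2.33e-5 x 0.1015) = 0.00154 M.
pH = -log(0.00154) = 2.81.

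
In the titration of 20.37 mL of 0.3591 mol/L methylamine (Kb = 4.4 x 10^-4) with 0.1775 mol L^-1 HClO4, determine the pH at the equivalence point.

5.78

n(CH3NH2) = 0.3591 x 0.02037 = 0.007315 mol; V(HClO4) at equivalence = 0.007315/0.1775 = 0.04121 L.
At equivalence the base is fully converted to CH3NH3+; total volume = 0.06158 L, so [CH3NH3+] = 0.007315/0.06158 = 0.1188 M.
Ka(CH3NH3+) = Kw/Kb = 1.0e-14 / 4.4 x 10^-4 = 2.27e-11.
[H^+] = sqrt(Ka x [CH3NH3+]) = sqrt(2.27e-11 x 0.1188) = 1.64e-6 M.
pH = -log(1.64e-6) = 5.78.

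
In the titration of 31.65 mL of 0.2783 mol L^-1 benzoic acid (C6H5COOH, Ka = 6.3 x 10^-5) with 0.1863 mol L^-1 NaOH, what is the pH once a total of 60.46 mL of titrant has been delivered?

n(acid) = 0.2783 x 0.03165 = 0.008808 mol; n(NaOH) added = 0.1863 x 0.06046 = 0.01126 mol.
Base is in excess by 0.01126 - 0.008808 = 0.002456 mol in a total volume of 0.09211 L.
[OH^-] = 0.002456/0.09211 = 0.02666 M, so pOH = 1.57 and pH = 14.00 - 1.57 = 12.43.

12.43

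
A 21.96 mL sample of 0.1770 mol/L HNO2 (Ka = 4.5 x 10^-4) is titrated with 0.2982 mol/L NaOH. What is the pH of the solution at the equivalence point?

n(HNO2) = 0.1770 x 0.02196 = 0.003887 mol; V(NaOH) at equivalence = 0.003887/0.2982 = 0.01303 L.
At equivalence all the acid is converted to NO2-; total volume = 0.02196 + 0.01303 = 0.03499 L, so [NO2-] = 0.003887/0.03499 = 0.1111 M.
Kb = Kw/Ka = 1.0e-14 / 4.5 x 10^-4 = 2.22e-11.
[OH^-] = sqrt(Kb x [NO2-]) = sqrt(2.22e-11 x 0.1111) = 1.57e-6 M.
pOH = 5.80, so pH = 14.00 - 5.80 = 8.20.

8.20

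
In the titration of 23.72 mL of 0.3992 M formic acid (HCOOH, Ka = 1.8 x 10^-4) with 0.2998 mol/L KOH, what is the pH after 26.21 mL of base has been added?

Initial n(HCOOH) = 0.3992 x 0.02372 = 0.009469 mol.
n(KOH) added = 0.2998 x 0.02621 = 0.007858 mol, converting that many moles of HCOOH to HCOO-.
Remaining n(HCOOH) = 0.001611 mol; n(HCOO-) = 0.007858 mol.
By Henderson-Hasselbalch, pH = pKa + log([A^-]/[HA]) = 3.74 + log(0.007858/0.001611) = 3.74 + (+0.69) = 4.43.

4.43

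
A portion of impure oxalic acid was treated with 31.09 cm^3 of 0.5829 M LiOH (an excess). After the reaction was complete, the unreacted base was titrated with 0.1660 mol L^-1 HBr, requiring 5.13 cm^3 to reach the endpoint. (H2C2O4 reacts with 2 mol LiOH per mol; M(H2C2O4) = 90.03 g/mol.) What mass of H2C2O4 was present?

Total n(LiOH) added = 0.5829 x 0.03109 = 0.01812 mol.
n(HBr) used = 0.1660 x 0.005130 = 0.0008516 mol, which equals the excess n(LiOH).
So n(LiOH) consumed by the sample = 0.01812 - 0.0008516 = 0.01727 mol.
n(H2C2O4) = 0.01727 / 2 = 0.008635 mol.
mass = 0.008635 mol x 90.03 g/mol = 0.777 g.

0.777 g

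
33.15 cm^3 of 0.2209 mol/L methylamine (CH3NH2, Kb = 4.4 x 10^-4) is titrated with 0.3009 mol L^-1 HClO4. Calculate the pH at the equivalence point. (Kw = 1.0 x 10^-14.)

n(CH3NH2) = 0.2209 x 0.03315 = 0.007323 mol; V(HClO4) at equivalence = 0.007323/0.3009 = 0.02434 L.
At equivalence the base is fully converted to CH3NH3+; total volume = 0.05749 L, so [CH3NH3+] = 0.007323/0.05749 = 0.1274 M.
Ka(CH3NH3+) = Kw/Kb = 1.0e-14 / 4.4 x 10^-4 = 2.27e-11.
[H^+] = sqrt(Ka x [CH3NH3+]) = sqrt(2.27e-11 x 0.1274) = 1.70e-6 M.
pH = -log(1.70e-6) = 5.77.

5.77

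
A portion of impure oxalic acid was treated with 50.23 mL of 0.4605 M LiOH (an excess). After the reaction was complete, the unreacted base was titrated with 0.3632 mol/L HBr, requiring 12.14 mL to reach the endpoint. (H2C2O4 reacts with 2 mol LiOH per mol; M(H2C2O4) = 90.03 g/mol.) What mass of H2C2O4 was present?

Total n(LiOH) added = 0.4605 x 0.05023 = 0.02313 mol.
n(HBr) used = 0.3632 x 0.01214 = 0.004409 mol, which equals the excess n(LiOH).
So n(LiOH) consumed by the sample = 0.02313 - 0.004409 = 0.01872 mol.
n(H2C2O4) = 0.01872 / 2 = 0.009361 mol.
mass = 0.009361 mol x 90.03 g/mol = 0.843 g.

0.843 g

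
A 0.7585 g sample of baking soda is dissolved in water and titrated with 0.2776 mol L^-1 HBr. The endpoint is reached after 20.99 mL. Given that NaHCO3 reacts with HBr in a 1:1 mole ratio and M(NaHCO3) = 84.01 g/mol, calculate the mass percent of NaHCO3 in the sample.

64.5%

n(HBr) = 0.2776 x 0.02099 = 0.005827 mol.
n(NaHCO3) = 0.005827 / 1 = 0.005827 mol.
mass of NaHCO3 = 0.005827 x 84.01 = 0.4895 g.
% purity = 0.4895 / 0.7585 x 100 = 64.5%.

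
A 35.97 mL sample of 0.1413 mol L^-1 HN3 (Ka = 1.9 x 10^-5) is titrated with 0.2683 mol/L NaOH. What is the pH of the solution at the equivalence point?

8.84

n(HN3) = 0.1413 x 0.03597 = 0.005083 mol; V(NaOH) at equivalence = 0.005083/0.2683 = 0.01894 L.
At equivalence all the acid is converted to N3-; total volume = 0.03597 + 0.01894 = 0.05491 L, so [N3-] = 0.005083/0.05491 = 0.09256 M.
Kb = Kw/Ka = 1.0e-14 / 1.9 x 10^-5 = 5.26e-10.
[OH^-] = sqrt(Kb x [N3-]) = sqrt(5.26e-10 x 0.09256) = 6.98e-6 M.
pOH = 5.16, so pH = 14.00 - 5.16 = 8.84.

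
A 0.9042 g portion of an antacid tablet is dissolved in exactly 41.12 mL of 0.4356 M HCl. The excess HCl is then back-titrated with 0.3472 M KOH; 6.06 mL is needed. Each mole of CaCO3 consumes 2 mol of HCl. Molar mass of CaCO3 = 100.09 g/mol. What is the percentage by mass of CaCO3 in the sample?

Total n(HCl) added = 0.4356 x 0.04112 = 0.01791 mol.
n(KOH) used = 0.3472 x 0.006060 = 0.002104 mol, which equals the excess n(HCl).
So n(HCl) consumed by the sample = 0.01791 - 0.002104 = 0.01581 mol.
n(CaCO3) = 0.01581 / 2 = 0.007904 mol.
mass CaCO3 = 0.007904 x 100.09 = 0.7911 g, so %CaCO3 = 0.7911/0.9042 x 100 = 87.5%.

87.5%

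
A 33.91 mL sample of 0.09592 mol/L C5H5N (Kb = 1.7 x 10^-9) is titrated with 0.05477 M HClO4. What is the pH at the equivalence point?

3.34

n(C5H5N) = 0.09592 x 0.03391 = 0.003253 mol; V(HClO4) at equivalence = 0.003253/0.05477 = 0.05939 L.
At equivalence the base is fully converted to C5H5NH+; total volume = 0.09330 L, so [C5H5NH+] = 0.003253/0.09330 = 0.03486 M.
Ka(C5H5NH+) = Kw/Kb = 1.0e-14 / 1.7 x 10^-9 = 5.88e-6.
[H^+] = sqrt(Ka x [C5H5NH+]) = sqrt(5.88e-6 x 0.03486) = 0.000453 M.
pH = -log(0.000453) = 3.34.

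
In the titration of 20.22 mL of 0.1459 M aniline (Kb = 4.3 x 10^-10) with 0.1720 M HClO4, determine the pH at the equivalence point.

2.87

n(C6H5NH2) = 0.1459 x 0.02022 = 0.002950 mol; V(HClO4) at equivalence = 0.002950/0.1720 = 0.01715 L.
At equivalence the base is fully converted to C6H5NH3+; total volume = 0.03737 L, so [C6H5NH3+] = 0.002950/0.03737 = 0.07894 M.
Ka(C6H5NH3+) = Kw/Kb = 1.0e-14 / 4.3 x 10^-10 = 2.33e-5.
[H^+] = sqrt(Ka x [C6H5NH3+]) = sqrt(2.33e-5 x 0.07894) = 0.00135 M.
pH = -log(0.00135) = 2.87.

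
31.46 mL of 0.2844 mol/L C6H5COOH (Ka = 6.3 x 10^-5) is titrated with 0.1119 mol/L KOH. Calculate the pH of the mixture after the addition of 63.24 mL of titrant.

4.78

Initial n(C6H5COOH) = 0.2844 x 0.03146 = 0.008947 mol.
n(KOH) added = 0.1119 x 0.06324 = 0.007077 mol, converting that many moles of C6H5COOH to C6H5COO-.
Remaining n(C6H5COOH) = 0.001871 mol; n(C6H5COO-) = 0.007077 mol.
By Henderson-Hasselbalch, pH = pKa + log([A^-]/[HA]) = 4.20 + log(0.007077/0.001871) = 4.20 + (+0.58) = 4.78.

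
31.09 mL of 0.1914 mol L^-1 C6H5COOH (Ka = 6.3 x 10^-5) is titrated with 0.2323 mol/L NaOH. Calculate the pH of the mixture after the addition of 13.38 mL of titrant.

4.24

Initial n(C6H5COOH) = 0.1914 x 0.03109 = 0.005951 mol.
n(NaOH) added = 0.2323 x 0.01338 = 0.003108 mol, converting that many moles of C6H5COOH to C6H5COO-.
Remaining n(C6H5COOH) = 0.002842 mol; n(C6H5COO-) = 0.003108 mol.
By Henderson-Hasselbalch, pH = pKa + log([A^-]/[HA]) = 4.20 + log(0.003108/0.002842) = 4.20 + (+0.04) = 4.24.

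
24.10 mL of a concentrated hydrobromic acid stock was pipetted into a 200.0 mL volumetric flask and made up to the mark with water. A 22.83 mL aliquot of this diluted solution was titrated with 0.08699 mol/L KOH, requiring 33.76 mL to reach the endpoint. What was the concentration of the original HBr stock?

n(KOH) = 0.08699 x 0.03376 = 0.002937 mol.
n(HBr) in the aliquot = 0.002937 mol.
[diluted HBr] = 0.002937 / 0.02283 = 0.1286 M.
Dilution factor = 200.0/24.10 = 8.299, so [stock] = 0.1286 x 8.299 = 1.07 M.

1.07 M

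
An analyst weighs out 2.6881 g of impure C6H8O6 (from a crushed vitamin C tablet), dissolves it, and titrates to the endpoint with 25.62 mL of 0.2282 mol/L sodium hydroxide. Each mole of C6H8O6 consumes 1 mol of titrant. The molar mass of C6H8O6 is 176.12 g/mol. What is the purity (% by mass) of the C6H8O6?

38.3%

n(NaOH) = 0.2282 x 0.02562 = 0.005846 mol.
n(C6H8O6) = 0.005846 / 1 = 0.005846 mol.
mass of C6H8O6 = 0.005846 x 176.12 = 1.030 g.
% purity = 1.030 / 2.6881 x 100 = 38.3%.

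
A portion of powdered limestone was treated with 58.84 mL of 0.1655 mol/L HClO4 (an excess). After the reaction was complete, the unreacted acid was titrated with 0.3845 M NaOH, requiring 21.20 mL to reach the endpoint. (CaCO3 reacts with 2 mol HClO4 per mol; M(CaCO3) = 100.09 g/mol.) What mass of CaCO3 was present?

Total n(HClO4) added = 0.1655 x 0.05884 = 0.009738 mol.
n(NaOH) used = 0.3845 x 0.02120 = 0.008151 mol, which equals the excess n(HClO4).
So n(HClO4) consumed by the sample = 0.009738 - 0.008151 = 0.001587 mol.
n(CaCO3) = 0.001587 / 2 = 0.0007933 mol.
mass = 0.0007933 mol x 100.09 g/mol = 0.0794 g.

0.0794 g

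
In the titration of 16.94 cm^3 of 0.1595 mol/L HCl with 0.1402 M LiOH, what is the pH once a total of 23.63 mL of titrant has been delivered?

12.18

n(acid) = 0.1595 x 0.01694 = 0.002702 mol; n(LiOH) added = 0.1402 x 0.02363 = 0.003313 mol.
Base is in excess by 0.003313 - 0.002702 = 0.0006110 mol in a total volume of 0.04057 L.
[OH^-] = 0.0006110/0.04057 = 0.01506 M, so pOH = 1.82 and pH = 14.00 - 1.82 = 12.18.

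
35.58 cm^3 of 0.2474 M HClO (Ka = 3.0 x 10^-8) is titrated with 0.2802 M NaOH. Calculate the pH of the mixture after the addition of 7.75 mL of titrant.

7.04

Initial n(HClO) = 0.2474 x 0.03558 = 0.008802 mol.
n(NaOH) added = 0.2802 x 0.007750 = 0.002172 mol, converting that many moles of HClO to ClO-.
Remaining n(HClO) = 0.006631 mol; n(ClO-) = 0.002172 mol.
By Henderson-Hasselbalch, pH = pKa + log([A^-]/[HA]) = 7.52 + log(0.002172/0.006631) = 7.52 + (-0.48) = 7.04.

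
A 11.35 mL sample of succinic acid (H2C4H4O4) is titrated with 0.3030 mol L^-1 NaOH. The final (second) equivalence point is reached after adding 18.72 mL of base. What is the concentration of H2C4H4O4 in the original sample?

0.250 M

n(NaOH) = 0.3030 x 0.01872 = 0.005672 mol.
At the final (second) equivalence point, 2 mol OH^- react per mol H2C4H4O4, so n(H2C4H4O4) = 0.005672 / 2 = 0.002836 mol.
[H2C4H4O4] = 0.002836 / 0.01135 L = 0.250 M.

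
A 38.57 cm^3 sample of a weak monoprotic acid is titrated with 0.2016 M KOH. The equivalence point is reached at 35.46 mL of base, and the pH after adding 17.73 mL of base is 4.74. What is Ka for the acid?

17.73 mL is half of the equivalence volume, so this is the half-equivalence point where [HA] = [A^-].
At half-equivalence pH = pKa, so pKa = 4.74.
Ka = 10^(-4.74) = 1.8 x 10^-5.

1.8 x 10^-5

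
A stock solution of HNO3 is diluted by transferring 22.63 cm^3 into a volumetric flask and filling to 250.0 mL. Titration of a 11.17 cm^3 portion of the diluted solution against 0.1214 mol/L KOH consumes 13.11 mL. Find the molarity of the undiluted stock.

n(KOH) = 0.1214 x 0.01311 = 0.001592 mol.
n(HNO3) in the aliquot = 0.001592 mol.
[diluted HNO3] = 0.001592 / 0.01117 = 0.1425 M.
Dilution factor = 250.0/22.63 = 11.05, so [stock] = 0.1425 x 11.05 = 1.57 M.

1.57 M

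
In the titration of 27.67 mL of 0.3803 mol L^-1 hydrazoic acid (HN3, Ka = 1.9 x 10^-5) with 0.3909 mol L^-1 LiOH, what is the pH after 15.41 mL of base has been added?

4.85

Initial n(HN3) = 0.3803 x 0.02767 = 0.01052 mol.
n(LiOH) added = 0.3909 x 0.01541 = 0.006024 mol, converting that many moles of HN3 to N3-.
Remaining n(HN3) = 0.004499 mol; n(N3-) = 0.006024 mol.
By Henderson-Hasselbalch, pH = pKa + log([A^-]/[HA]) = 4.72 + log(0.006024/0.004499) = 4.72 + (+0.13) = 4.85.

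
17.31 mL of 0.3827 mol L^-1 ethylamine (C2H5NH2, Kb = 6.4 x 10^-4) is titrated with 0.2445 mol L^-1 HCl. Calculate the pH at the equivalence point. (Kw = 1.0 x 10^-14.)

n(C2H5NH2) = 0.3827 x 0.01731 = 0.006625 mol; V(HCl) at equivalence = 0.006625/0.2445 = 0.02709 L.
At equivalence the base is fully converted to C2H5NH3+; total volume = 0.04440 L, so [C2H5NH3+] = 0.006625/0.04440 = 0.1492 M.
Ka(C2H5NH3+) = Kw/Kb = 1.0e-14 / 6.4 x 10^-4 = 1.56e-11.
[H^+] = sqrt(Ka x [C2H5NH3+]) = sqrt(1.56e-11 x 0.1492) = 1.53e-6 M.
pH = -log(1.53e-6) = 5.82.

5.82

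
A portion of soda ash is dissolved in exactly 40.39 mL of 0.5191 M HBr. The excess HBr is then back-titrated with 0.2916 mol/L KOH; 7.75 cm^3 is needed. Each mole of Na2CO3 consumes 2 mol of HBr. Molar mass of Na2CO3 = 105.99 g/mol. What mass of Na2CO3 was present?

0.991 g

Total n(HBr) added = 0.5191 x 0.04039 = 0.02097 mol.
n(KOH) used = 0.2916 x 0.007750 = 0.002260 mol, which equals the excess n(HBr).
So n(HBr) consumed by the sample = 0.02097 - 0.002260 = 0.01871 mol.
n(Na2CO3) = 0.01871 / 2 = 0.009353 mol.
mass = 0.009353 mol x 105.99 g/mol = 0.991 g.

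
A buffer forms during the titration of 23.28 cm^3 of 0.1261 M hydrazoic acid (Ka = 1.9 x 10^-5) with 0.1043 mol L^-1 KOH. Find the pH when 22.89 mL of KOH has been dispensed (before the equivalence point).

5.36

Initial n(HN3) = 0.1261 x 0.02328 = 0.002936 mol.
n(KOH) added = 0.1043 x 0.02289 = 0.002387 mol, converting that many moles of HN3 to N3-.
Remaining n(HN3) = 0.0005482 mol; n(N3-) = 0.002387 mol.
By Henderson-Hasselbalch, pH = pKa + log([A^-]/[HA]) = 4.72 + log(0.002387/0.0005482) = 4.72 + (+0.64) = 5.36.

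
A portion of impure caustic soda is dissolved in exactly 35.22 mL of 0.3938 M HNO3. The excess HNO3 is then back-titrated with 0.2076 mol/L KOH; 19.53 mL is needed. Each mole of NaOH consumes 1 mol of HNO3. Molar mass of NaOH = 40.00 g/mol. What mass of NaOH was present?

0.393 g

Total n(HNO3) added = 0.3938 x 0.03522 = 0.01387 mol.
n(KOH) used = 0.2076 x 0.01953 = 0.004054 mol, which equals the excess n(HNO3).
So n(HNO3) consumed by the sample = 0.01387 - 0.004054 = 0.009815 mol.
n(NaOH) = 0.009815 / 1 = 0.009815 mol.
mass = 0.009815 mol x 40.00 g/mol = 0.393 g.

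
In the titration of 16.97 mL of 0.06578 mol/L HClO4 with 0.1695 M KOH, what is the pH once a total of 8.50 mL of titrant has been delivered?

n(acid) = 0.06578 x 0.01697 = 0.001116 mol; n(KOH) added = 0.1695 x 0.008500 = 0.001441 mol.
Base is in excess by 0.001441 - 0.001116 = 0.0003245 mol in a total volume of 0.02547 L.
[OH^-] = 0.0003245/0.02547 = 0.01274 M, so pOH = 1.89 and pH = 14.00 - 1.89 = 12.11.

12.11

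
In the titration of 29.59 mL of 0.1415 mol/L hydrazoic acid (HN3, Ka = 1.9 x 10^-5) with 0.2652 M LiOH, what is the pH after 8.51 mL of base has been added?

4.79

Initial n(HN3) = 0.1415 x 0.02959 = 0.004187 mol.
n(LiOH) added = 0.2652 x 0.008510 = 0.002257 mol, converting that many moles of HN3 to N3-.
Remaining n(HN3) = 0.001930 mol; n(N3-) = 0.002257 mol.
By Henderson-Hasselbalch, pH = pKa + log([A^-]/[HA]) = 4.72 + log(0.002257/0.001930) = 4.72 + (+0.07) = 4.79.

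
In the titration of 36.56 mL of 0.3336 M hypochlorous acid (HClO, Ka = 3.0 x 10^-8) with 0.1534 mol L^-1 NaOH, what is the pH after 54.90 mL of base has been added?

Initial n(HClO) = 0.3336 x 0.03656 = 0.01220 mol.
n(NaOH) added = 0.1534 x 0.05490 = 0.008422 mol, converting that many moles of HClO to ClO-.
Remaining n(HClO) = 0.003775 mol; n(ClO-) = 0.008422 mol.
By Henderson-Hasselbalch, pH = pKa + log([A^-]/[HA]) = 7.52 + log(0.008422/0.003775) = 7.52 + (+0.35) = 7.87.

7.87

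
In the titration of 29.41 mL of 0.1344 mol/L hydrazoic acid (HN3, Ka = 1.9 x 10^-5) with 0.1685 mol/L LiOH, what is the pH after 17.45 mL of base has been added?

5.18

Initial n(HN3) = 0.1344 x 0.02941 = 0.003953 mol.
n(LiOH) added = 0.1685 x 0.01745 = 0.002940 mol, converting that many moles of HN3 to N3-.
Remaining n(HN3) = 0.001012 mol; n(N3-) = 0.002940 mol.
By Henderson-Hasselbalch, pH = pKa + log([A^-]/[HA]) = 4.72 + log(0.002940/0.001012) = 4.72 + (+0.46) = 5.18.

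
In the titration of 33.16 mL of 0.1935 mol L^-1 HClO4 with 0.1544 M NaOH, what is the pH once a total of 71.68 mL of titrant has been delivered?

n(acid) = 0.1935 x 0.03316 = 0.006416 mol; n(NaOH) added = 0.1544 x 0.07168 = 0.01107 mol.
Base is in excess by 0.01107 - 0.006416 = 0.004651 mol in a total volume of 0.1048 L.
[OH^-] = 0.004651/0.1048 = 0.04436 M, so pOH = 1.35 and pH = 14.00 - 1.35 = 12.65.

12.65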